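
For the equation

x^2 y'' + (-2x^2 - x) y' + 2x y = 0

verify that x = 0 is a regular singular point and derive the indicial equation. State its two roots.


Divide by x^2 to reach normal form y'' + P_1(x) y' + P_2(x) y = 0 with P_1(x) = -2 - 1/x and P_2(x) = 2/x.
x = 0 is a singular point because the y'-coefficient -2 - 1/x has a pole at x = 0 and the y-coefficient 2/x has a pole at x = 0.
It is a regular singular point because x P_1(x) = p(x) = -2x - 1 and x^2 P_2(x) = q(x) = 2x are polynomials, hence analytic at x = 0.
p(0) = -1,  q(0) = 0.
Indicial equation: r(r-1) + p(0) r + q(0) = 0, i.e. r^2 + (p(0) - 1) r + q(0) = 0, i.e. r^2 - 2 r = 0.
Discriminant: (-2)^2 - 4(0) = 4, so r = (2 ± 2)/2.
Solving: r_1 = 2, r_2 = 0.

indicial: r^2 - 2 r = 0; roots r_1 = 2, r_2 = 0


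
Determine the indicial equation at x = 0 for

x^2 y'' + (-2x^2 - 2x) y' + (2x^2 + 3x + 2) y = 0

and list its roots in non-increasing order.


Divide by x^2 to reach normal form y'' + P_1(x) y' + P_2(x) y = 0 with P_1(x) = -2 - 2/x and P_2(x) = 2 + 3/x + 2/x^2.
x = 0 is a singular point because the y'-coefficient -2 - 2/x has a pole at x = 0 and the y-coefficient 2 + 3/x + 2/x^2 has a pole at x = 0.
It is a regular singular point because x P_1(x) = p(x) = -2x - 2 and x^2 P_2(x) = q(x) = 2x^2 + 3x + 2 are polynomials, hence analytic at x = 0.
p(0) = -2,  q(0) = 2.
Indicial equation: r(r-1) + p(0) r + q(0) = 0, i.e. r^2 + (p(0) - 1) r + q(0) = 0, i.e. r^2 - 3 r + 2 = 0.
Discriminant: (-3)^2 - 4(2) = 1, so r = (3 ± 1)/2.
Solving: r_1 = 2, r_2 = 1.

indicial: r^2 - 3 r + 2 = 0; roots r_1 = 2, r_2 = 1


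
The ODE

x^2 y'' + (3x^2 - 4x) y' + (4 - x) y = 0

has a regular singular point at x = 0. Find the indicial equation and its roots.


Divide by x^2 to reach normal form y'' + P_1(x) y' + P_2(x) y = 0 with P_1(x) = 3 - 4/x and P_2(x) = -1/x + 4/x^2.
x = 0 is a singular point because the y'-coefficient 3 - 4/x has a pole at x = 0 and the y-coefficient -1/x + 4/x^2 has a pole at x = 0.
It is a regular singular point because x P_1(x) = p(x) = 3x - 4 and x^2 P_2(x) = q(x) = 4 - x are polynomials, hence analytic at x = 0.
p(0) = -4,  q(0) = 4.
Indicial equation: r(r-1) + p(0) r + q(0) = 0, i.e. r^2 + (p(0) - 1) r + q(0) = 0, i.e. r^2 - 5 r + 4 = 0.
Discriminant: (-5)^2 - 4(4) = 9, so r = (5 ± 3)/2.
Solving: r_1 = 4, r_2 = 1.

indicial: r^2 - 5 r + 4 = 0; roots r_1 = 4, r_2 = 1


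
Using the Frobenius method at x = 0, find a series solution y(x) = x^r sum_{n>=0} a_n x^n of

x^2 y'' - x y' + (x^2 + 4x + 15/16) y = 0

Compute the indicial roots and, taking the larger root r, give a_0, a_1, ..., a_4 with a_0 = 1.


Write in Frobenius form y'' + (p(x)/x) y' + (q(x)/x^2) y = 0:
  p(x) = -1,  q(x) = x^2 + 4x + 15/16.
Indicial equation: r(r-1) + (-1) r + (15/16) = 0 -> roots r_1 = 5/4, r_2 = 3/4.
Take r = r_1 = 5/4. Let y(x) = x^r sum_{n>=0} a_n x^n with a_0 = 1.
Substitute y = x^r sum a_n x^n and match x^{r+n}. The recurrence is
  D(n) a_n + 4 a_{n-1} + 1 a_{n-2} = 0,  where D(n) = (r+n)(r+n-1) + (-1)(r+n) + (15/16).
  a_n = [-4 a_{n-1} - 1 a_{n-2}] / D(n).
Since the indicial polynomial factors as (r - r_1)(r - r_2), D(n) = (r_1 + n - r_1)(r_1 + n - r_2) = n(n + 1/2).
Evaluating step by step (a_0 = 1):
  n = 1: D(1) = 1(1 + 1/2) = 3/2; numerator = -4(1) = -4; a_1 = (-4)/(3/2) = -8/3
  n = 2: D(2) = 2(2 + 1/2) = 5; numerator = -4(-8/3) - 1(1) = 29/3; a_2 = (29/3)/(5) = 29/15
  n = 3: D(3) = 3(3 + 1/2) = 21/2; numerator = -4(29/15) - 1(-8/3) = -76/15; a_3 = (-76/15)/(21/2) = -152/315
  n = 4: D(4) = 4(4 + 1/2) = 18; numerator = -4(-152/315) - 1(29/15) = -1/315; a_4 = (-1/315)/(18) = -1/5670

r = 5/4; a_0 = 1; a_1 = -8/3; a_2 = 29/15; a_3 = -152/315; a_4 = -1/5670


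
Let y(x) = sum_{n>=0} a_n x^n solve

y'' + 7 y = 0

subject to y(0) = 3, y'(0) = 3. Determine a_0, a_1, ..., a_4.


Ansatz: y(x) = sum_{n>=0} a_n x^n, so y'(x) = sum_{n>=1} n a_n x^(n-1) and y''(x) = sum_{n>=2} n(n-1) a_n x^(n-2).
Substitute into P(x) y'' + Q(x) y' + R(x) y = 0 with P(x) = 1, Q(x) = 0, R(x) = 7, and match powers of x.
Initial conditions: a_0 = 3, a_1 = 3.
Setting the coefficient of each power of x to zero and solving order by order (substituting the coefficients already found):
  x^0: 2 a_2 + 7 a_0 = 0  ->  2 a_2 = -7 a_0 = -21  ->  a_2 = -21/2
  x^1: 6 a_3 + 7 a_1 = 0  ->  6 a_3 = -7 a_1 = -21  ->  a_3 = -7/2
  x^2: 12 a_4 + 7 a_2 = 0  ->  12 a_4 = -7 a_2 = 147/2  ->  a_4 = 49/8
Truncated series: y(x) = 3 + 3 x - (21/2) x^2 - (7/2) x^3 + (49/8) x^4 + O(x^5).

a_0 = 3; a_1 = 3; a_2 = -21/2; a_3 = -7/2; a_4 = 49/8


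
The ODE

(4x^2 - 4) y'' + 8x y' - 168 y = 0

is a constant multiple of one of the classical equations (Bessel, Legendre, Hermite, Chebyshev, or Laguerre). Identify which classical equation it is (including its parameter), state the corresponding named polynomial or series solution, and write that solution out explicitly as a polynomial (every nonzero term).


All three coefficients share the factor -4; dividing through by -4 gives  (1 - x^2) y'' - 2x y' + 42 y = 0.
This matches the Legendre equation (1 - x^2) y'' - 2x y' + n(n+1) y = 0 (note the -2x y' term) with n(n+1) = 42, so n = 6; the polynomial solution is P_6(x).
With y = sum_k a_k x^k, matching x^k gives (k+2)(k+1) a_{k+2} = [k(k+1) - n(n+1)] a_k = (k - 6)(k + 7) a_k. The right side vanishes at k = 6, so the series with the parity of 6 terminates at degree 6.
Standard normalization (P_n(1) = 1): leading coefficient (2n)!/(2^n (n!)^2) = 479001600/(64*518400) = 231/16, so a_6 = 231/16. Work downward with a_k = (k+1)(k+2) a_{k+2} / ((k - 6)(k + 7)):
  a_4 = (5)(6)(231/16) / ((4 - 6)(4 + 7)) = (3465/8)/(-22) = -315/16
  a_2 = (3)(4)(-315/16) / ((2 - 6)(2 + 7)) = (-945/4)/(-36) = 105/16
  a_0 = (1)(2)(105/16) / ((0 - 6)(0 + 7)) = (105/8)/(-42) = -5/16
Hence P_6(x) = 231 x^6/16 - 315 x^4/16 + 105 x^2/16 - 5/16.

P_6(x); series = 231 x^6/16 - 315 x^4/16 + 105 x^2/16 - 5/16


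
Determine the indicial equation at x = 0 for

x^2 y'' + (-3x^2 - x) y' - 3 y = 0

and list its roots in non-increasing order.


Divide by x^2 to reach normal form y'' + P_1(x) y' + P_2(x) y = 0 with P_1(x) = -3 - 1/x and P_2(x) = -3/x^2.
x = 0 is a singular point because the y'-coefficient -3 - 1/x has a pole at x = 0 and the y-coefficient -3/x^2 has a pole at x = 0.
It is a regular singular point because x P_1(x) = p(x) = -3x - 1 and x^2 P_2(x) = q(x) = -3 are polynomials, hence analytic at x = 0.
p(0) = -1,  q(0) = -3.
Indicial equation: r(r-1) + p(0) r + q(0) = 0, i.e. r^2 + (p(0) - 1) r + q(0) = 0, i.e. r^2 - 2 r - 3 = 0.
Discriminant: (-2)^2 - 4(-3) = 16, so r = (2 ± 4)/2.
Solving: r_1 = 3, r_2 = -1.

indicial: r^2 - 2 r - 3 = 0; roots r_1 = 3, r_2 = -1


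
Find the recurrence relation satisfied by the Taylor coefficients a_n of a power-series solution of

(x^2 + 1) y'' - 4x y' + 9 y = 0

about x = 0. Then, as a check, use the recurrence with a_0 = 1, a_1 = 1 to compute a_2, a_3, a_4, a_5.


Substitute y = sum_n a_n x^n.
(1 + 1 x^2) y'' contributes (n+2)(n+1) a_{n+2} + n(n-1) a_n at x^n.
-4 x y'(x) contributes -4 n a_n at x^n.
9 y(x) contributes 9 a_n at x^n.
Matching x^n: (n+2)(n+1) a_{n+2} + (n(n-1) - 4 n + 9) a_n = 0.
Thus a_{n+2} = (-n(n-1) + 4 n - 9) / ((n+1)(n+2)) * a_n.

Check with a_0 = 1, a_1 = 1 (apply the recurrence for n = 0, 1, 2, 3): a_0 = 1, a_1 = 1, a_2 = -9/2, a_3 = -5/6, a_4 = 9/8, a_5 = 1/8.

a_(n+2) = (-n(n-1) + 4 n - 9) / ((n+1)(n+2)) * a_n; check: a_0 = 1, a_1 = 1, a_2 = -9/2, a_3 = -5/6, a_4 = 9/8, a_5 = 1/8


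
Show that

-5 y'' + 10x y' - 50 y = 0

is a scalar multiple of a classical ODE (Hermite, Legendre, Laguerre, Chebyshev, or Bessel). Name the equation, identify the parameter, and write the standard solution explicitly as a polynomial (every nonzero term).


All three coefficients share the factor -5; dividing through by -5 gives  y'' - 2x y' + 10 y = 0.
This matches the Hermite equation y'' - 2x y' + 2n y = 0 with 2n = 10, so n = 5; the polynomial solution is H_5(x).
With y = sum_k a_k x^k, matching x^k gives (k+2)(k+1) a_{k+2} = 2(k - n) a_k = 2(k - 5) a_k. The right side vanishes at k = 5, so the series with the parity of 5 terminates at degree 5.
Standard normalization: leading coefficient of H_n is 2^n, so a_5 = 2^5 = 32. Work downward with a_k = (k+1)(k+2) a_{k+2} / (2(k - n)):
  a_3 = (4)(5)(32) / (2(3 - 5)) = 640/(-4) = -160
  a_1 = (2)(3)(-160) / (2(1 - 5)) = -960/(-8) = 120
Hence H_5(x) = 32 x^5 - 160 x^3 + 120 x.

H_5(x); series = 32 x^5 - 160 x^3 + 120 x


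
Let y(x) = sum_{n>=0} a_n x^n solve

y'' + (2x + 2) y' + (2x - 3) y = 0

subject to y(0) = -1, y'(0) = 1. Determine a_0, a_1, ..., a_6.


Ansatz: y(x) = sum_{n>=0} a_n x^n, so y'(x) = sum_{n>=1} n a_n x^(n-1) and y''(x) = sum_{n>=2} n(n-1) a_n x^(n-2).
Substitute into P(x) y'' + Q(x) y' + R(x) y = 0 with P(x) = 1, Q(x) = 2x + 2, R(x) = 2x - 3, and match powers of x.
Initial conditions: a_0 = -1, a_1 = 1.
Setting the coefficient of each power of x to zero and solving order by order (substituting the coefficients already found):
  x^0: 2 a_2 + 2 a_1 - 3 a_0 = 0  ->  2 a_2 = -2 a_1 + 3 a_0 = -5  ->  a_2 = -5/2
  x^1: 6 a_3 + 4 a_2 - a_1 + 2 a_0 = 0  ->  6 a_3 = -4 a_2 + a_1 - 2 a_0 = 13  ->  a_3 = 13/6
  x^2: 12 a_4 + 6 a_3 + a_2 + 2 a_1 = 0  ->  12 a_4 = -6 a_3 - a_2 - 2 a_1 = -25/2  ->  a_4 = -25/24
  x^3: 20 a_5 + 8 a_4 + 3 a_3 + 2 a_2 = 0  ->  20 a_5 = -8 a_4 - 3 a_3 - 2 a_2 = 41/6  ->  a_5 = 41/120
  x^4: 30 a_6 + 10 a_5 + 5 a_4 + 2 a_3 = 0  ->  30 a_6 = -10 a_5 - 5 a_4 - 2 a_3 = -61/24  ->  a_6 = -61/720
Truncated series: y(x) = -1 + x - (5/2) x^2 + (13/6) x^3 - (25/24) x^4 + (41/120) x^5 - (61/720) x^6 + O(x^7).

a_0 = -1; a_1 = 1; a_2 = -5/2; a_3 = 13/6; a_4 = -25/24; a_5 = 41/120; a_6 = -61/720


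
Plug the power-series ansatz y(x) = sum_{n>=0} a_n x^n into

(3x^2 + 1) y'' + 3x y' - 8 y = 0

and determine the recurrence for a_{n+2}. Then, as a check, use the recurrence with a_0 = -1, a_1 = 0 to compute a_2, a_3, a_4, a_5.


Substitute y = sum_n a_n x^n.
(1 + 3 x^2) y'' contributes (n+2)(n+1) a_{n+2} + 3 n(n-1) a_n at x^n.
3 x y'(x) contributes 3 n a_n at x^n.
-8 y(x) contributes -8 a_n at x^n.
Matching x^n: (n+2)(n+1) a_{n+2} + (3 n(n-1) + 3 n - 8) a_n = 0.
Thus a_{n+2} = (-3 n(n-1) - 3 n + 8) / ((n+1)(n+2)) * a_n.

Check with a_0 = -1, a_1 = 0 (apply the recurrence for n = 0, 1, 2, 3): a_0 = -1, a_1 = 0, a_2 = -4, a_3 = 0, a_4 = 4/3, a_5 = 0.

a_(n+2) = (-3 n(n-1) - 3 n + 8) / ((n+1)(n+2)) * a_n; check: a_0 = -1, a_1 = 0, a_2 = -4, a_3 = 0, a_4 = 4/3, a_5 = 0


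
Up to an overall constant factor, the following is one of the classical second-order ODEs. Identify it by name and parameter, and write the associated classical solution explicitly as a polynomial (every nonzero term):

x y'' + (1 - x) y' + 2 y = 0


The equation is already in a standard form:  x y'' + (1 - x) y' + 2 y = 0.
This matches the Laguerre equation x y'' + (1 - x) y' + n y = 0 with n = 2; the polynomial solution is L_2(x).
With y = sum_k a_k x^k, matching x^k gives (k+1)k a_{k+1} + (k+1) a_{k+1} - k a_k + n a_k = 0, i.e. (k+1)^2 a_{k+1} = (k - n) a_k = (k - 2) a_k. The right side vanishes at k = 2, so the series terminates at degree 2.
Standard normalization L_n(0) = 1 gives a_0 = 1. Work upward with a_{k+1} = (k - 2) a_k / (k+1)^2:
  a_1 = (0 - 2)(1) / 1^2 = -2/1 = -2
  a_2 = (1 - 2)(-2) / 2^2 = 2/4 = 1/2
Hence L_2(x) = x^2/2 - 2 x + 1.

L_2(x); series = x^2/2 - 2 x + 1


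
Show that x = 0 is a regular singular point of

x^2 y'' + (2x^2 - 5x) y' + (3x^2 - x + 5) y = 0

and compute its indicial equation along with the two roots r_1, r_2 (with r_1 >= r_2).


Divide by x^2 to reach normal form y'' + P_1(x) y' + P_2(x) y = 0 with P_1(x) = 2 - 5/x and P_2(x) = 3 - 1/x + 5/x^2.
x = 0 is a singular point because the y'-coefficient 2 - 5/x has a pole at x = 0 and the y-coefficient 3 - 1/x + 5/x^2 has a pole at x = 0.
It is a regular singular point because x P_1(x) = p(x) = 2x - 5 and x^2 P_2(x) = q(x) = 3x^2 - x + 5 are polynomials, hence analytic at x = 0.
p(0) = -5,  q(0) = 5.
Indicial equation: r(r-1) + p(0) r + q(0) = 0, i.e. r^2 + (p(0) - 1) r + q(0) = 0, i.e. r^2 - 6 r + 5 = 0.
Discriminant: (-6)^2 - 4(5) = 16, so r = (6 ± 4)/2.
Solving: r_1 = 5, r_2 = 1.

indicial: r^2 - 6 r + 5 = 0; roots r_1 = 5, r_2 = 1


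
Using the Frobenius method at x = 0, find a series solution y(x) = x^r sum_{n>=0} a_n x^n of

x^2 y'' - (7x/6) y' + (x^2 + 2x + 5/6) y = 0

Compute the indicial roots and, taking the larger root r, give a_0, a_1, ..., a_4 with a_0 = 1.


Write in Frobenius form y'' + (p(x)/x) y' + (q(x)/x^2) y = 0:
  p(x) = -7/6,  q(x) = x^2 + 2x + 5/6.
Indicial equation: r(r-1) + (-7/6) r + (5/6) = 0 -> roots r_1 = 5/3, r_2 = 1/2.
Take r = r_1 = 5/3. Let y(x) = x^r sum_{n>=0} a_n x^n with a_0 = 1.
Substitute y = x^r sum a_n x^n and match x^{r+n}. The recurrence is
  D(n) a_n + 2 a_{n-1} + 1 a_{n-2} = 0,  where D(n) = (r+n)(r+n-1) + (-7/6)(r+n) + (5/6).
  a_n = [-2 a_{n-1} - 1 a_{n-2}] / D(n).
Since the indicial polynomial factors as (r - r_1)(r - r_2), D(n) = (r_1 + n - r_1)(r_1 + n - r_2) = n(n + 7/6).
Evaluating step by step (a_0 = 1):
  n = 1: D(1) = 1(1 + 7/6) = 13/6; numerator = -2(1) = -2; a_1 = (-2)/(13/6) = -12/13
  n = 2: D(2) = 2(2 + 7/6) = 19/3; numerator = -2(-12/13) - 1(1) = 11/13; a_2 = (11/13)/(19/3) = 33/247
  n = 3: D(3) = 3(3 + 7/6) = 25/2; numerator = -2(33/247) - 1(-12/13) = 162/247; a_3 = (162/247)/(25/2) = 324/6175
  n = 4: D(4) = 4(4 + 7/6) = 62/3; numerator = -2(324/6175) - 1(33/247) = -1473/6175; a_4 = (-1473/6175)/(62/3) = -4419/382850

r = 5/3; a_0 = 1; a_1 = -12/13; a_2 = 33/247; a_3 = 324/6175; a_4 = -4419/382850


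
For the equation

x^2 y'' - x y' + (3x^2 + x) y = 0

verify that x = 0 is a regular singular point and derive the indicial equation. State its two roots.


Divide by x^2 to reach normal form y'' + P_1(x) y' + P_2(x) y = 0 with P_1(x) = -1/x and P_2(x) = 3 + 1/x.
x = 0 is a singular point because the y'-coefficient -1/x has a pole at x = 0 and the y-coefficient 3 + 1/x has a pole at x = 0.
It is a regular singular point because x P_1(x) = p(x) = -1 and x^2 P_2(x) = q(x) = 3x^2 + x are polynomials, hence analytic at x = 0.
p(0) = -1,  q(0) = 0.
Indicial equation: r(r-1) + p(0) r + q(0) = 0, i.e. r^2 + (p(0) - 1) r + q(0) = 0, i.e. r^2 - 2 r = 0.
Discriminant: (-2)^2 - 4(0) = 4, so r = (2 ± 2)/2.
Solving: r_1 = 2, r_2 = 0.

indicial: r^2 - 2 r = 0; roots r_1 = 2, r_2 = 0


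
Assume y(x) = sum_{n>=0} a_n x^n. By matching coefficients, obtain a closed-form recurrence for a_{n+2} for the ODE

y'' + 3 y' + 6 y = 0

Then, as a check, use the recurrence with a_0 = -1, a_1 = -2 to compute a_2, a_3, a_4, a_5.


Substitute y = sum_n a_n x^n.
y''(x) has coefficient (n+2)(n+1) a_{n+2} at x^n;
3 y'(x) has coefficient 3 (n+1) a_{n+1} at x^n;
6 y(x) has coefficient 6 a_n at x^n.
Matching x^n: (n+2)(n+1) a_{n+2} + 3 (n+1) a_{n+1} + 6 a_n = 0.
Thus a_{n+2} = [-3 (n+1) a_{n+1} - 6 a_n] / ((n+1)(n+2)).

Check with a_0 = -1, a_1 = -2 (apply the recurrence for n = 0, 1, 2, 3): a_0 = -1, a_1 = -2, a_2 = 6, a_3 = -4, a_4 = 0, a_5 = 6/5.

a_(n+2) = [-3 (n+1) a_(n+1) - 6 a_n] / ((n+1)(n+2)); check: a_0 = -1, a_1 = -2, a_2 = 6, a_3 = -4, a_4 = 0, a_5 = 6/5


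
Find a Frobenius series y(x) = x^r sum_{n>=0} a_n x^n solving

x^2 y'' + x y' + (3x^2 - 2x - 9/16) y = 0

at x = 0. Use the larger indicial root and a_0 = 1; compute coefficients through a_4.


Write in Frobenius form y'' + (p(x)/x) y' + (q(x)/x^2) y = 0:
  p(x) = 1,  q(x) = 3x^2 - 2x - 9/16.
Indicial equation: r(r-1) + (1) r + (-9/16) = 0 -> roots r_1 = 3/4, r_2 = -3/4.
Take r = r_1 = 3/4. Let y(x) = x^r sum_{n>=0} a_n x^n with a_0 = 1.
Substitute y = x^r sum a_n x^n and match x^{r+n}. The recurrence is
  D(n) a_n - 2 a_{n-1} + 3 a_{n-2} = 0,  where D(n) = (r+n)(r+n-1) + (1)(r+n) + (-9/16).
  a_n = [2 a_{n-1} - 3 a_{n-2}] / D(n).
Since the indicial polynomial factors as (r - r_1)(r - r_2), D(n) = (r_1 + n - r_1)(r_1 + n - r_2) = n(n + 3/2).
Evaluating step by step (a_0 = 1):
  n = 1: D(1) = 1(1 + 3/2) = 5/2; numerator = 2(1) = 2; a_1 = (2)/(5/2) = 4/5
  n = 2: D(2) = 2(2 + 3/2) = 7; numerator = 2(4/5) - 3(1) = -7/5; a_2 = (-7/5)/(7) = -1/5
  n = 3: D(3) = 3(3 + 3/2) = 27/2; numerator = 2(-1/5) - 3(4/5) = -14/5; a_3 = (-14/5)/(27/2) = -28/135
  n = 4: D(4) = 4(4 + 3/2) = 22; numerator = 2(-28/135) - 3(-1/5) = 5/27; a_4 = (5/27)/(22) = 5/594

r = 3/4; a_0 = 1; a_1 = 4/5; a_2 = -1/5; a_3 = -28/135; a_4 = 5/594


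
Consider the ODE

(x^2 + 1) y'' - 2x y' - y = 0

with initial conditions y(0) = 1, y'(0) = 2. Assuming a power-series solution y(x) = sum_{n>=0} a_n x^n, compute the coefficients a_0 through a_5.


Ansatz: y(x) = sum_{n>=0} a_n x^n, so y'(x) = sum_{n>=1} n a_n x^(n-1) and y''(x) = sum_{n>=2} n(n-1) a_n x^(n-2).
Substitute into P(x) y'' + Q(x) y' + R(x) y = 0 with P(x) = x^2 + 1, Q(x) = -2x, R(x) = -1, and match powers of x.
Initial conditions: a_0 = 1, a_1 = 2.
Setting the coefficient of each power of x to zero and solving order by order (substituting the coefficients already found):
  x^0: 2 a_2 - a_0 = 0  ->  2 a_2 = a_0 = 1  ->  a_2 = 1/2
  x^1: 6 a_3 - 3 a_1 = 0  ->  6 a_3 = 3 a_1 = 6  ->  a_3 = 1
  x^2: 12 a_4 - 3 a_2 = 0  ->  12 a_4 = 3 a_2 = 3/2  ->  a_4 = 1/8
  x^3: 20 a_5 - a_3 = 0  ->  20 a_5 = a_3 = 1  ->  a_5 = 1/20
Truncated series: y(x) = 1 + 2 x + (1/2) x^2 + x^3 + (1/8) x^4 + (1/20) x^5 + O(x^6).

a_0 = 1; a_1 = 2; a_2 = 1/2; a_3 = 1; a_4 = 1/8; a_5 = 1/20


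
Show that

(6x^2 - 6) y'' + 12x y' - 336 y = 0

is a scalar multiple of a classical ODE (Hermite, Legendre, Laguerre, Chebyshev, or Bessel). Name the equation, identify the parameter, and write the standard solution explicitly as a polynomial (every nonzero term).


All three coefficients share the factor -6; dividing through by -6 gives  (1 - x^2) y'' - 2x y' + 56 y = 0.
This matches the Legendre equation (1 - x^2) y'' - 2x y' + n(n+1) y = 0 (note the -2x y' term) with n(n+1) = 56, so n = 7; the polynomial solution is P_7(x).
With y = sum_k a_k x^k, matching x^k gives (k+2)(k+1) a_{k+2} = [k(k+1) - n(n+1)] a_k = (k - 7)(k + 8) a_k. The right side vanishes at k = 7, so the series with the parity of 7 terminates at degree 7.
Standard normalization (P_n(1) = 1): leading coefficient (2n)!/(2^n (n!)^2) = 87178291200/(128*25401600) = 429/16, so a_7 = 429/16. Work downward with a_k = (k+1)(k+2) a_{k+2} / ((k - 7)(k + 8)):
  a_5 = (6)(7)(429/16) / ((5 - 7)(5 + 8)) = (9009/8)/(-26) = -693/16
  a_3 = (4)(5)(-693/16) / ((3 - 7)(3 + 8)) = (-3465/4)/(-44) = 315/16
  a_1 = (2)(3)(315/16) / ((1 - 7)(1 + 8)) = (945/8)/(-54) = -35/16
Hence P_7(x) = 429 x^7/16 - 693 x^5/16 + 315 x^3/16 - 35 x/16.

P_7(x); series = 429 x^7/16 - 693 x^5/16 + 315 x^3/16 - 35 x/16


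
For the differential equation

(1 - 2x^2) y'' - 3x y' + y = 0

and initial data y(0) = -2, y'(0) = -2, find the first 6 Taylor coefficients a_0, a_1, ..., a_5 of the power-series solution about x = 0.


Ansatz: y(x) = sum_{n>=0} a_n x^n, so y'(x) = sum_{n>=1} n a_n x^(n-1) and y''(x) = sum_{n>=2} n(n-1) a_n x^(n-2).
Substitute into P(x) y'' + Q(x) y' + R(x) y = 0 with P(x) = 1 - 2x^2, Q(x) = -3x, R(x) = 1, and match powers of x.
Initial conditions: a_0 = -2, a_1 = -2.
Setting the coefficient of each power of x to zero and solving order by order (substituting the coefficients already found):
  x^0: 2 a_2 + a_0 = 0  ->  2 a_2 = -a_0 = 2  ->  a_2 = 1
  x^1: 6 a_3 - 2 a_1 = 0  ->  6 a_3 = 2 a_1 = -4  ->  a_3 = -2/3
  x^2: 12 a_4 - 9 a_2 = 0  ->  12 a_4 = 9 a_2 = 9  ->  a_4 = 3/4
  x^3: 20 a_5 - 20 a_3 = 0  ->  20 a_5 = 20 a_3 = -40/3  ->  a_5 = -2/3
Truncated series: y(x) = -2 - 2 x + x^2 - (2/3) x^3 + (3/4) x^4 - (2/3) x^5 + O(x^6).

a_0 = -2; a_1 = -2; a_2 = 1; a_3 = -2/3; a_4 = 3/4; a_5 = -2/3


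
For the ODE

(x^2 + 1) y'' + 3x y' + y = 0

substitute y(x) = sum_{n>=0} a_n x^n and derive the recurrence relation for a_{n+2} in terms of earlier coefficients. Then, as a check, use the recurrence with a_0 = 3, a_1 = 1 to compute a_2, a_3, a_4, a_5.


Substitute y = sum_n a_n x^n.
(1 + 1 x^2) y'' contributes (n+2)(n+1) a_{n+2} + n(n-1) a_n at x^n.
3 x y'(x) contributes 3 n a_n at x^n.
y(x) contributes 1 a_n at x^n.
Matching x^n: (n+2)(n+1) a_{n+2} + (n(n-1) + 3 n + 1) a_n = 0.
Thus a_{n+2} = (-n(n-1) - 3 n - 1) / ((n+1)(n+2)) * a_n.

Check with a_0 = 3, a_1 = 1 (apply the recurrence for n = 0, 1, 2, 3): a_0 = 3, a_1 = 1, a_2 = -3/2, a_3 = -2/3, a_4 = 9/8, a_5 = 8/15.

a_(n+2) = (-n(n-1) - 3 n - 1) / ((n+1)(n+2)) * a_n; check: a_0 = 3, a_1 = 1, a_2 = -3/2, a_3 = -2/3, a_4 = 9/8, a_5 = 8/15


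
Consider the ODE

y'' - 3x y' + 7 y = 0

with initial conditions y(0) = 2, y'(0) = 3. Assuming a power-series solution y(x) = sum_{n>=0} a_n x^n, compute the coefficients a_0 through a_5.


Ansatz: y(x) = sum_{n>=0} a_n x^n, so y'(x) = sum_{n>=1} n a_n x^(n-1) and y''(x) = sum_{n>=2} n(n-1) a_n x^(n-2).
Substitute into P(x) y'' + Q(x) y' + R(x) y = 0 with P(x) = 1, Q(x) = -3x, R(x) = 7, and match powers of x.
Initial conditions: a_0 = 2, a_1 = 3.
Setting the coefficient of each power of x to zero and solving order by order (substituting the coefficients already found):
  x^0: 2 a_2 + 7 a_0 = 0  ->  2 a_2 = -7 a_0 = -14  ->  a_2 = -7
  x^1: 6 a_3 + 4 a_1 = 0  ->  6 a_3 = -4 a_1 = -12  ->  a_3 = -2
  x^2: 12 a_4 + a_2 = 0  ->  12 a_4 = -a_2 = 7  ->  a_4 = 7/12
  x^3: 20 a_5 - 2 a_3 = 0  ->  20 a_5 = 2 a_3 = -4  ->  a_5 = -1/5
Truncated series: y(x) = 2 + 3 x - 7 x^2 - 2 x^3 + (7/12) x^4 - (1/5) x^5 + O(x^6).

a_0 = 2; a_1 = 3; a_2 = -7; a_3 = -2; a_4 = 7/12; a_5 = -1/5


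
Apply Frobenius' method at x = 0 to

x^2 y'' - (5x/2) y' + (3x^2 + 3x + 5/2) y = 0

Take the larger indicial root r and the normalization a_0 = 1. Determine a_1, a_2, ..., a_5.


Write in Frobenius form y'' + (p(x)/x) y' + (q(x)/x^2) y = 0:
  p(x) = -5/2,  q(x) = 3x^2 + 3x + 5/2.
Indicial equation: r(r-1) + (-5/2) r + (5/2) = 0 -> roots r_1 = 5/2, r_2 = 1.
Take r = r_1 = 5/2. Let y(x) = x^r sum_{n>=0} a_n x^n with a_0 = 1.
Substitute y = x^r sum a_n x^n and match x^{r+n}. The recurrence is
  D(n) a_n + 3 a_{n-1} + 3 a_{n-2} = 0,  where D(n) = (r+n)(r+n-1) + (-5/2)(r+n) + (5/2).
  a_n = [-3 a_{n-1} - 3 a_{n-2}] / D(n).
Since the indicial polynomial factors as (r - r_1)(r - r_2), D(n) = (r_1 + n - r_1)(r_1 + n - r_2) = n(n + 3/2).
Evaluating step by step (a_0 = 1):
  n = 1: D(1) = 1(1 + 3/2) = 5/2; numerator = -3(1) = -3; a_1 = (-3)/(5/2) = -6/5
  n = 2: D(2) = 2(2 + 3/2) = 7; numerator = -3(-6/5) - 3(1) = 3/5; a_2 = (3/5)/(7) = 3/35
  n = 3: D(3) = 3(3 + 3/2) = 27/2; numerator = -3(3/35) - 3(-6/5) = 117/35; a_3 = (117/35)/(27/2) = 26/105
  n = 4: D(4) = 4(4 + 3/2) = 22; numerator = -3(26/105) - 3(3/35) = -1; a_4 = (-1)/(22) = -1/22
  n = 5: D(5) = 5(5 + 3/2) = 65/2; numerator = -3(-1/22) - 3(26/105) = -467/770; a_5 = (-467/770)/(65/2) = -467/25025

r = 5/2; a_0 = 1; a_1 = -6/5; a_2 = 3/35; a_3 = 26/105; a_4 = -1/22; a_5 = -467/25025


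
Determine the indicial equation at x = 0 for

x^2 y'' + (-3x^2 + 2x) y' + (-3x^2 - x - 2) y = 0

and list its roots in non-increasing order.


Divide by x^2 to reach normal form y'' + P_1(x) y' + P_2(x) y = 0 with P_1(x) = -3 + 2/x and P_2(x) = -3 - 1/x - 2/x^2.
x = 0 is a singular point because the y'-coefficient -3 + 2/x has a pole at x = 0 and the y-coefficient -3 - 1/x - 2/x^2 has a pole at x = 0.
It is a regular singular point because x P_1(x) = p(x) = 2 - 3x and x^2 P_2(x) = q(x) = -3x^2 - x - 2 are polynomials, hence analytic at x = 0.
p(0) = 2,  q(0) = -2.
Indicial equation: r(r-1) + p(0) r + q(0) = 0, i.e. r^2 + (p(0) - 1) r + q(0) = 0, i.e. r^2 + 1 r - 2 = 0.
Discriminant: (1)^2 - 4(-2) = 9, so r = (-1 ± 3)/2.
Solving: r_1 = 1, r_2 = -2.

indicial: r^2 + 1 r - 2 = 0; roots r_1 = 1, r_2 = -2


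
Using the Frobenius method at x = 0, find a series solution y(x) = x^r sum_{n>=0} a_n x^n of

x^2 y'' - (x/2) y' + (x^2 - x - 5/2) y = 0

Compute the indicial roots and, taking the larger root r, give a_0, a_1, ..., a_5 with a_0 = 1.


Write in Frobenius form y'' + (p(x)/x) y' + (q(x)/x^2) y = 0:
  p(x) = -1/2,  q(x) = x^2 - x - 5/2.
Indicial equation: r(r-1) + (-1/2) r + (-5/2) = 0 -> roots r_1 = 5/2, r_2 = -1.
Take r = r_1 = 5/2. Let y(x) = x^r sum_{n>=0} a_n x^n with a_0 = 1.
Substitute y = x^r sum a_n x^n and match x^{r+n}. The recurrence is
  D(n) a_n - 1 a_{n-1} + 1 a_{n-2} = 0,  where D(n) = (r+n)(r+n-1) + (-1/2)(r+n) + (-5/2).
  a_n = [1 a_{n-1} - 1 a_{n-2}] / D(n).
Since the indicial polynomial factors as (r - r_1)(r - r_2), D(n) = (r_1 + n - r_1)(r_1 + n - r_2) = n(n + 7/2).
Evaluating step by step (a_0 = 1):
  n = 1: D(1) = 1(1 + 7/2) = 9/2; numerator = 1(1) = 1; a_1 = (1)/(9/2) = 2/9
  n = 2: D(2) = 2(2 + 7/2) = 11; numerator = 1(2/9) - 1(1) = -7/9; a_2 = (-7/9)/(11) = -7/99
  n = 3: D(3) = 3(3 + 7/2) = 39/2; numerator = 1(-7/99) - 1(2/9) = -29/99; a_3 = (-29/99)/(39/2) = -58/3861
  n = 4: D(4) = 4(4 + 7/2) = 30; numerator = 1(-58/3861) - 1(-7/99) = 215/3861; a_4 = (215/3861)/(30) = 43/23166
  n = 5: D(5) = 5(5 + 7/2) = 85/2; numerator = 1(43/23166) - 1(-58/3861) = 391/23166; a_5 = (391/23166)/(85/2) = 23/57915

r = 5/2; a_0 = 1; a_1 = 2/9; a_2 = -7/99; a_3 = -58/3861; a_4 = 43/23166; a_5 = 23/57915


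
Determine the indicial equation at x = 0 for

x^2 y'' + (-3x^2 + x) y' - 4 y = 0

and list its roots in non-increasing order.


Divide by x^2 to reach normal form y'' + P_1(x) y' + P_2(x) y = 0 with P_1(x) = -3 + 1/x and P_2(x) = -4/x^2.
x = 0 is a singular point because the y'-coefficient -3 + 1/x has a pole at x = 0 and the y-coefficient -4/x^2 has a pole at x = 0.
It is a regular singular point because x P_1(x) = p(x) = 1 - 3x and x^2 P_2(x) = q(x) = -4 are polynomials, hence analytic at x = 0.
p(0) = 1,  q(0) = -4.
Indicial equation: r(r-1) + p(0) r + q(0) = 0, i.e. r^2 + (p(0) - 1) r + q(0) = 0, i.e. r^2 - 4 = 0.
Discriminant: (0)^2 - 4(-4) = 16, so r = (0 ± 4)/2.
Solving: r_1 = 2, r_2 = -2.

indicial: r^2 - 4 = 0; roots r_1 = 2, r_2 = -2


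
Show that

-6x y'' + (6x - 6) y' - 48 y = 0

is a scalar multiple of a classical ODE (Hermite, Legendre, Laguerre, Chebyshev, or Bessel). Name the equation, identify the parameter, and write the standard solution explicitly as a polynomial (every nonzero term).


All three coefficients share the factor -6; dividing through by -6 gives  x y'' + (1 - x) y' + 8 y = 0.
This matches the Laguerre equation x y'' + (1 - x) y' + n y = 0 with n = 8; the polynomial solution is L_8(x).
With y = sum_k a_k x^k, matching x^k gives (k+1)k a_{k+1} + (k+1) a_{k+1} - k a_k + n a_k = 0, i.e. (k+1)^2 a_{k+1} = (k - n) a_k = (k - 8) a_k. The right side vanishes at k = 8, so the series terminates at degree 8.
Standard normalization L_n(0) = 1 gives a_0 = 1. Work upward with a_{k+1} = (k - 8) a_k / (k+1)^2:
  a_1 = (0 - 8)(1) / 1^2 = -8/1 = -8
  a_2 = (1 - 8)(-8) / 2^2 = 56/4 = 14
  a_3 = (2 - 8)(14) / 3^2 = -84/9 = -28/3
  a_4 = (3 - 8)(-28/3) / 4^2 = (140/3)/16 = 35/12
  a_5 = (4 - 8)(35/12) / 5^2 = (-35/3)/25 = -7/15
  a_6 = (5 - 8)(-7/15) / 6^2 = (7/5)/36 = 7/180
  a_7 = (6 - 8)(7/180) / 7^2 = (-7/90)/49 = -1/630
  a_8 = (7 - 8)(-1/630) / 8^2 = (1/630)/64 = 1/40320
Hence L_8(x) = x^8/40320 - x^7/630 + 7 x^6/180 - 7 x^5/15 + 35 x^4/12 - 28 x^3/3 + 14 x^2 - 8 x + 1.

L_8(x); series = x^8/40320 - x^7/630 + 7 x^6/180 - 7 x^5/15 + 35 x^4/12 - 28 x^3/3 + 14 x^2 - 8 x + 1


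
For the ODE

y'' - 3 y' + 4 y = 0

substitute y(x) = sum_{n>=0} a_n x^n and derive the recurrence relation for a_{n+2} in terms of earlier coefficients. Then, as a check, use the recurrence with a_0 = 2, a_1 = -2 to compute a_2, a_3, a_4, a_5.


Substitute y = sum_n a_n x^n.
y''(x) has coefficient (n+2)(n+1) a_{n+2} at x^n;
-3 y'(x) has coefficient -3 (n+1) a_{n+1} at x^n;
4 y(x) has coefficient 4 a_n at x^n.
Matching x^n: (n+2)(n+1) a_{n+2} - 3 (n+1) a_{n+1} + 4 a_n = 0.
Thus a_{n+2} = [3 (n+1) a_{n+1} - 4 a_n] / ((n+1)(n+2)).

Check with a_0 = 2, a_1 = -2 (apply the recurrence for n = 0, 1, 2, 3): a_0 = 2, a_1 = -2, a_2 = -7, a_3 = -17/3, a_4 = -23/12, a_5 = -1/60.

a_(n+2) = [3 (n+1) a_(n+1) - 4 a_n] / ((n+1)(n+2)); check: a_0 = 2, a_1 = -2, a_2 = -7, a_3 = -17/3, a_4 = -23/12, a_5 = -1/60


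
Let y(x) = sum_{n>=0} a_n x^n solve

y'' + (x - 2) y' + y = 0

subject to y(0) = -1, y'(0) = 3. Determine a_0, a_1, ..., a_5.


Ansatz: y(x) = sum_{n>=0} a_n x^n, so y'(x) = sum_{n>=1} n a_n x^(n-1) and y''(x) = sum_{n>=2} n(n-1) a_n x^(n-2).
Substitute into P(x) y'' + Q(x) y' + R(x) y = 0 with P(x) = 1, Q(x) = x - 2, R(x) = 1, and match powers of x.
Initial conditions: a_0 = -1, a_1 = 3.
Setting the coefficient of each power of x to zero and solving order by order (substituting the coefficients already found):
  x^0: 2 a_2 - 2 a_1 + a_0 = 0  ->  2 a_2 = 2 a_1 - a_0 = 7  ->  a_2 = 7/2
  x^1: 6 a_3 - 4 a_2 + 2 a_1 = 0  ->  6 a_3 = 4 a_2 - 2 a_1 = 8  ->  a_3 = 4/3
  x^2: 12 a_4 - 6 a_3 + 3 a_2 = 0  ->  12 a_4 = 6 a_3 - 3 a_2 = -5/2  ->  a_4 = -5/24
  x^3: 20 a_5 - 8 a_4 + 4 a_3 = 0  ->  20 a_5 = 8 a_4 - 4 a_3 = -7  ->  a_5 = -7/20
Truncated series: y(x) = -1 + 3 x + (7/2) x^2 + (4/3) x^3 - (5/24) x^4 - (7/20) x^5 + O(x^6).

a_0 = -1; a_1 = 3; a_2 = 7/2; a_3 = 4/3; a_4 = -5/24; a_5 = -7/20


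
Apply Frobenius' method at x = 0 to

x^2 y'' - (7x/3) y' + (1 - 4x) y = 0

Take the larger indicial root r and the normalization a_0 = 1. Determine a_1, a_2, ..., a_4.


Write in Frobenius form y'' + (p(x)/x) y' + (q(x)/x^2) y = 0:
  p(x) = -7/3,  q(x) = 1 - 4x.
Indicial equation: r(r-1) + (-7/3) r + (1) = 0 -> roots r_1 = 3, r_2 = 1/3.
Take r = r_1 = 3. Let y(x) = x^r sum_{n>=0} a_n x^n with a_0 = 1.
Substitute y = x^r sum a_n x^n and match x^{r+n}. The recurrence is
  D(n) a_n - 4 a_{n-1} = 0,  where D(n) = (r+n)(r+n-1) + (-7/3)(r+n) + (1).
  a_n = 4 / D(n) * a_{n-1}.
Since the indicial polynomial factors as (r - r_1)(r - r_2), D(n) = (r_1 + n - r_1)(r_1 + n - r_2) = n(n + 8/3).
Evaluating step by step (a_0 = 1):
  n = 1: D(1) = 1(1 + 8/3) = 11/3; numerator = 4(1) = 4; a_1 = (4)/(11/3) = 12/11
  n = 2: D(2) = 2(2 + 8/3) = 28/3; numerator = 4(12/11) = 48/11; a_2 = (48/11)/(28/3) = 36/77
  n = 3: D(3) = 3(3 + 8/3) = 17; numerator = 4(36/77) = 144/77; a_3 = (144/77)/(17) = 144/1309
  n = 4: D(4) = 4(4 + 8/3) = 80/3; numerator = 4(144/1309) = 576/1309; a_4 = (576/1309)/(80/3) = 108/6545

r = 3; a_0 = 1; a_1 = 12/11; a_2 = 36/77; a_3 = 144/1309; a_4 = 108/6545


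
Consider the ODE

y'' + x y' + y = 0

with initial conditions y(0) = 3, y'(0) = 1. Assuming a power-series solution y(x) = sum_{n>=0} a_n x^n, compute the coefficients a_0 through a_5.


Ansatz: y(x) = sum_{n>=0} a_n x^n, so y'(x) = sum_{n>=1} n a_n x^(n-1) and y''(x) = sum_{n>=2} n(n-1) a_n x^(n-2).
Substitute into P(x) y'' + Q(x) y' + R(x) y = 0 with P(x) = 1, Q(x) = x, R(x) = 1, and match powers of x.
Initial conditions: a_0 = 3, a_1 = 1.
Setting the coefficient of each power of x to zero and solving order by order (substituting the coefficients already found):
  x^0: 2 a_2 + a_0 = 0  ->  2 a_2 = -a_0 = -3  ->  a_2 = -3/2
  x^1: 6 a_3 + 2 a_1 = 0  ->  6 a_3 = -2 a_1 = -2  ->  a_3 = -1/3
  x^2: 12 a_4 + 3 a_2 = 0  ->  12 a_4 = -3 a_2 = 9/2  ->  a_4 = 3/8
  x^3: 20 a_5 + 4 a_3 = 0  ->  20 a_5 = -4 a_3 = 4/3  ->  a_5 = 1/15
Truncated series: y(x) = 3 + x - (3/2) x^2 - (1/3) x^3 + (3/8) x^4 + (1/15) x^5 + O(x^6).

a_0 = 3; a_1 = 1; a_2 = -3/2; a_3 = -1/3; a_4 = 3/8; a_5 = 1/15


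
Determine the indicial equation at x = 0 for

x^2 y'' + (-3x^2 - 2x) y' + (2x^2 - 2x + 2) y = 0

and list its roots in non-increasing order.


Divide by x^2 to reach normal form y'' + P_1(x) y' + P_2(x) y = 0 with P_1(x) = -3 - 2/x and P_2(x) = 2 - 2/x + 2/x^2.
x = 0 is a singular point because the y'-coefficient -3 - 2/x has a pole at x = 0 and the y-coefficient 2 - 2/x + 2/x^2 has a pole at x = 0.
It is a regular singular point because x P_1(x) = p(x) = -3x - 2 and x^2 P_2(x) = q(x) = 2x^2 - 2x + 2 are polynomials, hence analytic at x = 0.
p(0) = -2,  q(0) = 2.
Indicial equation: r(r-1) + p(0) r + q(0) = 0, i.e. r^2 + (p(0) - 1) r + q(0) = 0, i.e. r^2 - 3 r + 2 = 0.
Discriminant: (-3)^2 - 4(2) = 1, so r = (3 ± 1)/2.
Solving: r_1 = 2, r_2 = 1.

indicial: r^2 - 3 r + 2 = 0; roots r_1 = 2, r_2 = 1


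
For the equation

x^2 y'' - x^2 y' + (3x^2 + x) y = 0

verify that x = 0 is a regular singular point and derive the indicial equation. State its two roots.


Divide by x^2 to reach normal form y'' + P_1(x) y' + P_2(x) y = 0 with P_1(x) = -1 and P_2(x) = 3 + 1/x.
x = 0 is a singular point because the y-coefficient 3 + 1/x has a pole at x = 0.
It is a regular singular point because x P_1(x) = p(x) = -x and x^2 P_2(x) = q(x) = 3x^2 + x are polynomials, hence analytic at x = 0.
p(0) = 0,  q(0) = 0.
Indicial equation: r(r-1) + p(0) r + q(0) = 0, i.e. r^2 + (p(0) - 1) r + q(0) = 0, i.e. r^2 - 1 r = 0.
Discriminant: (-1)^2 - 4(0) = 1, so r = (1 ± 1)/2.
Solving: r_1 = 1, r_2 = 0.

indicial: r^2 - 1 r = 0; roots r_1 = 1, r_2 = 0


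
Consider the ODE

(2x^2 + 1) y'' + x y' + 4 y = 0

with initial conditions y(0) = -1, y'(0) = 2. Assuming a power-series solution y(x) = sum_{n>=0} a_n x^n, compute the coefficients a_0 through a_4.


Ansatz: y(x) = sum_{n>=0} a_n x^n, so y'(x) = sum_{n>=1} n a_n x^(n-1) and y''(x) = sum_{n>=2} n(n-1) a_n x^(n-2).
Substitute into P(x) y'' + Q(x) y' + R(x) y = 0 with P(x) = 2x^2 + 1, Q(x) = x, R(x) = 4, and match powers of x.
Initial conditions: a_0 = -1, a_1 = 2.
Setting the coefficient of each power of x to zero and solving order by order (substituting the coefficients already found):
  x^0: 2 a_2 + 4 a_0 = 0  ->  2 a_2 = -4 a_0 = 4  ->  a_2 = 2
  x^1: 6 a_3 + 5 a_1 = 0  ->  6 a_3 = -5 a_1 = -10  ->  a_3 = -5/3
  x^2: 12 a_4 + 10 a_2 = 0  ->  12 a_4 = -10 a_2 = -20  ->  a_4 = -5/3
Truncated series: y(x) = -1 + 2 x + 2 x^2 - (5/3) x^3 - (5/3) x^4 + O(x^5).

a_0 = -1; a_1 = 2; a_2 = 2; a_3 = -5/3; a_4 = -5/3


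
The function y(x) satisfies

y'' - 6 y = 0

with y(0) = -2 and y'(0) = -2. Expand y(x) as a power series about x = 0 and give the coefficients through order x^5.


Ansatz: y(x) = sum_{n>=0} a_n x^n, so y'(x) = sum_{n>=1} n a_n x^(n-1) and y''(x) = sum_{n>=2} n(n-1) a_n x^(n-2).
Substitute into P(x) y'' + Q(x) y' + R(x) y = 0 with P(x) = 1, Q(x) = 0, R(x) = -6, and match powers of x.
Initial conditions: a_0 = -2, a_1 = -2.
Setting the coefficient of each power of x to zero and solving order by order (substituting the coefficients already found):
  x^0: 2 a_2 - 6 a_0 = 0  ->  2 a_2 = 6 a_0 = -12  ->  a_2 = -6
  x^1: 6 a_3 - 6 a_1 = 0  ->  6 a_3 = 6 a_1 = -12  ->  a_3 = -2
  x^2: 12 a_4 - 6 a_2 = 0  ->  12 a_4 = 6 a_2 = -36  ->  a_4 = -3
  x^3: 20 a_5 - 6 a_3 = 0  ->  20 a_5 = 6 a_3 = -12  ->  a_5 = -3/5
Truncated series: y(x) = -2 - 2 x - 6 x^2 - 2 x^3 - 3 x^4 - (3/5) x^5 + O(x^6).

a_0 = -2; a_1 = -2; a_2 = -6; a_3 = -2; a_4 = -3; a_5 = -3/5


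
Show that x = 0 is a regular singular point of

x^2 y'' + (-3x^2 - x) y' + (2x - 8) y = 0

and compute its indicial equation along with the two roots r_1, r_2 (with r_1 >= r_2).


Divide by x^2 to reach normal form y'' + P_1(x) y' + P_2(x) y = 0 with P_1(x) = -3 - 1/x and P_2(x) = 2/x - 8/x^2.
x = 0 is a singular point because the y'-coefficient -3 - 1/x has a pole at x = 0 and the y-coefficient 2/x - 8/x^2 has a pole at x = 0.
It is a regular singular point because x P_1(x) = p(x) = -3x - 1 and x^2 P_2(x) = q(x) = 2x - 8 are polynomials, hence analytic at x = 0.
p(0) = -1,  q(0) = -8.
Indicial equation: r(r-1) + p(0) r + q(0) = 0, i.e. r^2 + (p(0) - 1) r + q(0) = 0, i.e. r^2 - 2 r - 8 = 0.
Discriminant: (-2)^2 - 4(-8) = 36, so r = (2 ± 6)/2.
Solving: r_1 = 4, r_2 = -2.

indicial: r^2 - 2 r - 8 = 0; roots r_1 = 4, r_2 = -2


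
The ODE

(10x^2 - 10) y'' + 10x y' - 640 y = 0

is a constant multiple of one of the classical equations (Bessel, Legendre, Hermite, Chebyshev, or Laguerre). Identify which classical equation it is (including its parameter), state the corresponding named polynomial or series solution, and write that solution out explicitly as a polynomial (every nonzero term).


All three coefficients share the factor -10; dividing through by -10 gives  (1 - x^2) y'' - x y' + 64 y = 0.
This matches the Chebyshev equation (1 - x^2) y'' - x y' + n^2 y = 0 (note the -x y' term, not -2x y') with n^2 = 64, so n = 8; the polynomial solution is T_8(x).
With y = sum_k a_k x^k, matching x^k gives (k+2)(k+1) a_{k+2} = (k^2 - n^2) a_k = (k - 8)(k + 8) a_k. The right side vanishes at k = 8, so the series with the parity of 8 terminates at degree 8.
Standard normalization: leading coefficient of T_n is 2^(n-1), so a_8 = 2^7 = 128. Work downward with a_k = (k+1)(k+2) a_{k+2} / ((k - 8)(k + 8)):
  a_6 = (7)(8)(128) / ((6 - 8)(6 + 8)) = 7168/(-28) = -256
  a_4 = (5)(6)(-256) / ((4 - 8)(4 + 8)) = -7680/(-48) = 160
  a_2 = (3)(4)(160) / ((2 - 8)(2 + 8)) = 1920/(-60) = -32
  a_0 = (1)(2)(-32) / ((0 - 8)(0 + 8)) = -64/(-64) = 1
Hence T_8(x) = 128 x^8 - 256 x^6 + 160 x^4 - 32 x^2 + 1.

T_8(x); series = 128 x^8 - 256 x^6 + 160 x^4 - 32 x^2 + 1


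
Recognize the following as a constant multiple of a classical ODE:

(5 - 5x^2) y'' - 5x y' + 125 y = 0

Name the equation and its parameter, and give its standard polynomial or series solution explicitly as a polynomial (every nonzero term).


All three coefficients share the factor 5; dividing through by 5 gives  (1 - x^2) y'' - x y' + 25 y = 0.
This matches the Chebyshev equation (1 - x^2) y'' - x y' + n^2 y = 0 (note the -x y' term, not -2x y') with n^2 = 25, so n = 5; the polynomial solution is T_5(x).
With y = sum_k a_k x^k, matching x^k gives (k+2)(k+1) a_{k+2} = (k^2 - n^2) a_k = (k - 5)(k + 5) a_k. The right side vanishes at k = 5, so the series with the parity of 5 terminates at degree 5.
Standard normalization: leading coefficient of T_n is 2^(n-1), so a_5 = 2^4 = 16. Work downward with a_k = (k+1)(k+2) a_{k+2} / ((k - 5)(k + 5)):
  a_3 = (4)(5)(16) / ((3 - 5)(3 + 5)) = 320/(-16) = -20
  a_1 = (2)(3)(-20) / ((1 - 5)(1 + 5)) = -120/(-24) = 5
Hence T_5(x) = 16 x^5 - 20 x^3 + 5 x.

T_5(x); series = 16 x^5 - 20 x^3 + 5 x


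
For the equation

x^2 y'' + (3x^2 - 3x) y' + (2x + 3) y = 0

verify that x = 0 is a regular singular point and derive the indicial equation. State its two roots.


Divide by x^2 to reach normal form y'' + P_1(x) y' + P_2(x) y = 0 with P_1(x) = 3 - 3/x and P_2(x) = 2/x + 3/x^2.
x = 0 is a singular point because the y'-coefficient 3 - 3/x has a pole at x = 0 and the y-coefficient 2/x + 3/x^2 has a pole at x = 0.
It is a regular singular point because x P_1(x) = p(x) = 3x - 3 and x^2 P_2(x) = q(x) = 2x + 3 are polynomials, hence analytic at x = 0.
p(0) = -3,  q(0) = 3.
Indicial equation: r(r-1) + p(0) r + q(0) = 0, i.e. r^2 + (p(0) - 1) r + q(0) = 0, i.e. r^2 - 4 r + 3 = 0.
Discriminant: (-4)^2 - 4(3) = 4, so r = (4 ± 2)/2.
Solving: r_1 = 3, r_2 = 1.

indicial: r^2 - 4 r + 3 = 0; roots r_1 = 3, r_2 = 1


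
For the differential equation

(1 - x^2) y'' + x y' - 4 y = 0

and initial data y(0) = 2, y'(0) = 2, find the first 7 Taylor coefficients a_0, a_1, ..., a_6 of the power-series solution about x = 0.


Ansatz: y(x) = sum_{n>=0} a_n x^n, so y'(x) = sum_{n>=1} n a_n x^(n-1) and y''(x) = sum_{n>=2} n(n-1) a_n x^(n-2).
Substitute into P(x) y'' + Q(x) y' + R(x) y = 0 with P(x) = 1 - x^2, Q(x) = x, R(x) = -4, and match powers of x.
Initial conditions: a_0 = 2, a_1 = 2.
Setting the coefficient of each power of x to zero and solving order by order (substituting the coefficients already found):
  x^0: 2 a_2 - 4 a_0 = 0  ->  2 a_2 = 4 a_0 = 8  ->  a_2 = 4
  x^1: 6 a_3 - 3 a_1 = 0  ->  6 a_3 = 3 a_1 = 6  ->  a_3 = 1
  x^2: 12 a_4 - 4 a_2 = 0  ->  12 a_4 = 4 a_2 = 16  ->  a_4 = 4/3
  x^3: 20 a_5 - 7 a_3 = 0  ->  20 a_5 = 7 a_3 = 7  ->  a_5 = 7/20
  x^4: 30 a_6 - 12 a_4 = 0  ->  30 a_6 = 12 a_4 = 16  ->  a_6 = 8/15
Truncated series: y(x) = 2 + 2 x + 4 x^2 + x^3 + (4/3) x^4 + (7/20) x^5 + (8/15) x^6 + O(x^7).

a_0 = 2; a_1 = 2; a_2 = 4; a_3 = 1; a_4 = 4/3; a_5 = 7/20; a_6 = 8/15


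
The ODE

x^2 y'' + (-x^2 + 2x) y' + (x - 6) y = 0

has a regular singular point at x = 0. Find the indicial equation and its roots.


Divide by x^2 to reach normal form y'' + P_1(x) y' + P_2(x) y = 0 with P_1(x) = -1 + 2/x and P_2(x) = 1/x - 6/x^2.
x = 0 is a singular point because the y'-coefficient -1 + 2/x has a pole at x = 0 and the y-coefficient 1/x - 6/x^2 has a pole at x = 0.
It is a regular singular point because x P_1(x) = p(x) = 2 - x and x^2 P_2(x) = q(x) = x - 6 are polynomials, hence analytic at x = 0.
p(0) = 2,  q(0) = -6.
Indicial equation: r(r-1) + p(0) r + q(0) = 0, i.e. r^2 + (p(0) - 1) r + q(0) = 0, i.e. r^2 + 1 r - 6 = 0.
Discriminant: (1)^2 - 4(-6) = 25, so r = (-1 ± 5)/2.
Solving: r_1 = 2, r_2 = -3.

indicial: r^2 + 1 r - 6 = 0; roots r_1 = 2, r_2 = -3
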